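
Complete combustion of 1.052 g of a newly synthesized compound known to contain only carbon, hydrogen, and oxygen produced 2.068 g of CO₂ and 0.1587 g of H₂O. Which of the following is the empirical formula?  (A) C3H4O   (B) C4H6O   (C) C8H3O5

mol C = 2.068 g CO₂ ÷ 44.009 g/mol = 0.046990 mol
mol H = 2 × 0.1587 g H₂O ÷ 18.015 g/mol = 0.017619 mol
mass O = 1.052 − (0.56440 + 0.017760) = 0.46984 g → mol O = 0.46984 ÷ 15.999 = 0.029367 mol
Divide by the smallest (0.017619 mol): C 2.667, H 1.000, O 1.667
Multiplying each by 3 gives whole numbers: C 8.00, H 3.00, O 5.00

(C) C8H3O5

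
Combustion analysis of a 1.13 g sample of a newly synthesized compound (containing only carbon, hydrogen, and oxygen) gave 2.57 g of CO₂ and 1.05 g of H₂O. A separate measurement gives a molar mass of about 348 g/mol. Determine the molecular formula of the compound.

mol C = 2.57 g CO₂ ÷ 44.009 g/mol = 0.05840 mol
mol H = 2 × 1.05 g H₂O ÷ 18.015 g/mol = 0.1166 mol
mass O = 1.13 − (0.7014 + 0.1175) = 0.3111 g → mol O = 0.3111 ÷ 15.999 = 0.01944 mol
Divide by the smallest (0.01944 mol): C 3.003, H 5.995, O 1.000
Empirical formula: C3H6O
Empirical-formula mass = 58.08 g/mol; 348 ÷ 58.08 ≈ 6, so the molecular formula is C18H36O6.

C18H36O6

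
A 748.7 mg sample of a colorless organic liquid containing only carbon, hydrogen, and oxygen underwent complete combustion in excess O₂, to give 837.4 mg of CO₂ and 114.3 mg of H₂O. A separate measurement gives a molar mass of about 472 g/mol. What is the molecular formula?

mol C = 0.8374 g CO₂ ÷ 44.009 g/mol = 0.019028 mol
mol H = 2 × 0.1143 g H₂O ÷ 18.015 g/mol = 0.012689 mol
mass O = 0.7487 − (0.22854 + 0.012791) = 0.50736 g → mol O = 0.50736 ÷ 15.999 = 0.031712 mol
Divide by the smallest (0.012689 mol): C 1.500, H 1.000, O 2.499
Multiplying each by 2 gives whole numbers: C 3.00, H 2.00, O 5.00
Empirical formula: C3H2O5
Empirical-formula mass = 118.04 g/mol; 472 ÷ 118.04 ≈ 4, so the molecular formula is C12H8O20.

C12H8O20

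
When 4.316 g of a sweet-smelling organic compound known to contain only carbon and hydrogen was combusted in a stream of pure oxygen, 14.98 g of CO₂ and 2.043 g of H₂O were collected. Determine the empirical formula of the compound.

mol C = 14.98 g CO₂ ÷ 44.009 g/mol = 0.34038 mol
mol H = 2 × 2.043 g H₂O ÷ 18.015 g/mol = 0.22681 mol
Divide by the smallest (0.22681 mol): C 1.501, H 1.000
Multiplying each by 2 gives whole numbers: C 3.00, H 2.00

C3H2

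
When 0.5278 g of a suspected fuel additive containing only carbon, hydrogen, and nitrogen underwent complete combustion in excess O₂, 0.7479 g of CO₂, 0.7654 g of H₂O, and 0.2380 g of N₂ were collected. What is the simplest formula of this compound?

mol C = 0.7479 g CO₂ ÷ 44.009 g/mol = 0.016994 mol
mol H = 2 × 0.7654 g H₂O ÷ 18.015 g/mol = 0.084974 mol
mol N = 2 × 0.2380 g N₂ ÷ 28.014 g/mol = 0.016992 mol
Divide by the smallest (0.016992 mol): C 1.000, H 5.001, N 1.000

CH5N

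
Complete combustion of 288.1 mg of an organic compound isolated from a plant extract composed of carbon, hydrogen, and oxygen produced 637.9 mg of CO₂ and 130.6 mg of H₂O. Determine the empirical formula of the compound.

C7H7O3

mol C = 0.6379 g CO₂ ÷ 44.009 g/mol = 0.014495 mol
mol H = 2 × 0.1306 g H₂O ÷ 18.015 g/mol = 0.014499 mol
mass O = 0.2881 − (0.17410 + 0.014615) = 0.099388 g → mol O = 0.099388 ÷ 15.999 = 0.0062122 mol
Divide by the smallest (0.0062122 mol): C 2.333, H 2.334, O 1.000
Multiplying each by 3 gives whole numbers: C 7.00, H 7.00, O 3.00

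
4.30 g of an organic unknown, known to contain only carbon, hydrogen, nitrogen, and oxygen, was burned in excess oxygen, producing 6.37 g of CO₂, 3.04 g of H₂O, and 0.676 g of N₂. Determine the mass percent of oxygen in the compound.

mol C = 6.37 g CO₂ ÷ 44.009 g/mol = 0.1447 mol
mol H = 2 × 3.04 g H₂O ÷ 18.015 g/mol = 0.3375 mol
mol N = 2 × 0.676 g N₂ ÷ 28.014 g/mol = 0.04826 mol
mass O = 4.30 − (1.739 + 0.3402 + 0.6760) = 1.545 g → mol O = 1.545 ÷ 15.999 = 0.09659 mol
mass % O = 1.545 g ÷ 4.30 g × 100%

35.9%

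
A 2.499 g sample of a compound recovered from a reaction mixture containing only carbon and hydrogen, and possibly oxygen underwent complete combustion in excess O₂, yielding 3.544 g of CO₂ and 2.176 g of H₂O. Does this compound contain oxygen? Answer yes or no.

yes

mol C = 3.544 g CO₂ ÷ 44.009 g/mol = 0.080529 mol
mol H = 2 × 2.176 g H₂O ÷ 18.015 g/mol = 0.24158 mol
C and H account for only 1.2107 g of the 2.499 g sample; the remaining 1.2883 g must be oxygen.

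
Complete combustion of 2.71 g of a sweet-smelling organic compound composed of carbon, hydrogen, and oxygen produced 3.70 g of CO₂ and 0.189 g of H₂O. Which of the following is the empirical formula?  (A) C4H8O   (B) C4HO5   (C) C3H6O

mol C = 3.70 g CO₂ ÷ 44.009 g/mol = 0.08407 mol
mol H = 2 × 0.189 g H₂O ÷ 18.015 g/mol = 0.02098 mol
mass O = 2.71 − (1.010 + 0.02115) = 1.679 g → mol O = 1.679 ÷ 15.999 = 0.1049 mol
Divide by the smallest (0.02098 mol): C 4.007, H 1.000, O 5.002

(B) C4HO5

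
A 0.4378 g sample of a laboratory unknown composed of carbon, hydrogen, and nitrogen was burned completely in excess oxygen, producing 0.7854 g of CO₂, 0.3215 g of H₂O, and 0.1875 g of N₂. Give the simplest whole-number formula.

C4H8N3

mol C = 0.7854 g CO₂ ÷ 44.009 g/mol = 0.017846 mol
mol H = 2 × 0.3215 g H₂O ÷ 18.015 g/mol = 0.035692 mol
mol N = 2 × 0.1875 g N₂ ÷ 28.014 g/mol = 0.013386 mol
Divide by the smallest (0.013386 mol): C 1.333, H 2.666, N 1.000
Multiplying each by 3 gives whole numbers: C 4.00, H 8.00, N 3.00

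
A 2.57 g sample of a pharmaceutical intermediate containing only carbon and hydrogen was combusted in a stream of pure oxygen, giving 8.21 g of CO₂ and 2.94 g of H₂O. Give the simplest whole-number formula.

C4H7

mol C = 8.21 g CO₂ ÷ 44.009 g/mol = 0.1866 mol
mol H = 2 × 2.94 g H₂O ÷ 18.015 g/mol = 0.3264 mol
Divide by the smallest (0.1866 mol): C 1.000, H 1.750
Multiplying each by 4 gives whole numbers: C 4.00, H 7.00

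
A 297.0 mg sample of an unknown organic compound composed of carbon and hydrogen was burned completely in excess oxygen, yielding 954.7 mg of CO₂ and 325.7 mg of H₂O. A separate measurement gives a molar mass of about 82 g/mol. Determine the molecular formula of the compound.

C6H10

mol C = 0.9547 g CO₂ ÷ 44.009 g/mol = 0.021693 mol
mol H = 2 × 0.3257 g H₂O ÷ 18.015 g/mol = 0.036159 mol
Divide by the smallest (0.021693 mol): C 1.000, H 1.667
Multiplying each by 3 gives whole numbers: C 3.00, H 5.00
Empirical formula: C3H5
Empirical-formula mass = 41.07 g/mol; 82 ÷ 41.07 ≈ 2, so the molecular formula is C6H10.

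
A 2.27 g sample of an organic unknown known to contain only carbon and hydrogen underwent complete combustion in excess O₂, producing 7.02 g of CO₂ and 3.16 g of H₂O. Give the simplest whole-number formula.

mol C = 7.02 g CO₂ ÷ 44.009 g/mol = 0.1595 mol
mol H = 2 × 3.16 g H₂O ÷ 18.015 g/mol = 0.3508 mol
Divide by the smallest (0.1595 mol): C 1.000, H 2.199
Multiplying each by 5 gives whole numbers: C 5.00, H 11.00

C5H11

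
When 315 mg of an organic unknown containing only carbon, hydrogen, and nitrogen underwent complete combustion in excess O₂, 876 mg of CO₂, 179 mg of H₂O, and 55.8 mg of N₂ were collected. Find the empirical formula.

mol C = 0.876 g CO₂ ÷ 44.009 g/mol = 0.01991 mol
mol H = 2 × 0.179 g H₂O ÷ 18.015 g/mol = 0.01987 mol
mol N = 2 × 0.0558 g N₂ ÷ 28.014 g/mol = 0.003984 mol
Divide by the smallest (0.003984 mol): C 4.997, H 4.988, N 1.000

C5H5N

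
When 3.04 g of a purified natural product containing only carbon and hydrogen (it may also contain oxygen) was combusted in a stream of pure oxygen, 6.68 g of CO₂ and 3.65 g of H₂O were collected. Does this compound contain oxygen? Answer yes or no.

mol C = 6.68 g CO₂ ÷ 44.009 g/mol = 0.1518 mol
mol H = 2 × 3.65 g H₂O ÷ 18.015 g/mol = 0.4052 mol
C and H account for only 2.232 g of the 3.04 g sample; the remaining 0.8084 g must be oxygen.

yes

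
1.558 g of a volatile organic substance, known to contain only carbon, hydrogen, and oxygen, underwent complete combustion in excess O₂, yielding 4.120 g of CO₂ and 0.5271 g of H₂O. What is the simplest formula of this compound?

mol C = 4.120 g CO₂ ÷ 44.009 g/mol = 0.093617 mol
mol H = 2 × 0.5271 g H₂O ÷ 18.015 g/mol = 0.058518 mol
mass O = 1.558 − (1.1244 + 0.058986) = 0.37458 g → mol O = 0.37458 ÷ 15.999 = 0.023413 mol
Divide by the smallest (0.023413 mol): C 3.999, H 2.499, O 1.000
Multiplying each by 2 gives whole numbers: C 8.00, H 5.00, O 2.00

C8H5O2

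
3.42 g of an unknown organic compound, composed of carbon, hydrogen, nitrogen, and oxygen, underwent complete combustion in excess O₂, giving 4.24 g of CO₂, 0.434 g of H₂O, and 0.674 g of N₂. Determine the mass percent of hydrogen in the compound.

mol C = 4.24 g CO₂ ÷ 44.009 g/mol = 0.09634 mol
mol H = 2 × 0.434 g H₂O ÷ 18.015 g/mol = 0.04818 mol
mol N = 2 × 0.674 g N₂ ÷ 28.014 g/mol = 0.04812 mol
mass O = 3.42 − (1.157 + 0.04857 + 0.6740) = 1.540 g → mol O = 1.540 ÷ 15.999 = 0.09627 mol
mass % H = 0.04857 g ÷ 3.42 g × 100%

1.4%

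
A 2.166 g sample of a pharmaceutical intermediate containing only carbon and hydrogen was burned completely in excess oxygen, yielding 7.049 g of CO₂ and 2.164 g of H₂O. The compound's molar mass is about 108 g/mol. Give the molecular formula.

mol C = 7.049 g CO₂ ÷ 44.009 g/mol = 0.16017 mol
mol H = 2 × 2.164 g H₂O ÷ 18.015 g/mol = 0.24024 mol
Divide by the smallest (0.16017 mol): C 1.000, H 1.500
Multiplying each by 2 gives whole numbers: C 2.00, H 3.00
Empirical formula: C2H3
Empirical-formula mass = 27.05 g/mol; 108 ÷ 27.05 ≈ 4, so the molecular formula is C8H12.

C8H12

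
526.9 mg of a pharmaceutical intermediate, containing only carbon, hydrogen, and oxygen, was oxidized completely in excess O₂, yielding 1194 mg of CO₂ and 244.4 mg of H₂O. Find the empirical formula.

mol C = 1.194 g CO₂ ÷ 44.009 g/mol = 0.027131 mol
mol H = 2 × 0.2444 g H₂O ÷ 18.015 g/mol = 0.027133 mol
mass O = 0.5269 − (0.32587 + 0.027350) = 0.17368 g → mol O = 0.17368 ÷ 15.999 = 0.010856 mol
Divide by the smallest (0.010856 mol): C 2.499, H 2.499, O 1.000
Multiplying each by 2 gives whole numbers: C 5.00, H 5.00, O 2.00

C5H5O2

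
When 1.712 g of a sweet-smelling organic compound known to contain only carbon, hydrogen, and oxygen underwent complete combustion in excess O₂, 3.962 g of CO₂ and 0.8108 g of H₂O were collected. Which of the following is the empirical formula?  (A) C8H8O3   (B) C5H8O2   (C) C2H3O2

mol C = 3.962 g CO₂ ÷ 44.009 g/mol = 0.090027 mol
mol H = 2 × 0.8108 g H₂O ÷ 18.015 g/mol = 0.090014 mol
mass O = 1.712 − (1.0813 + 0.090734) = 0.53995 g → mol O = 0.53995 ÷ 15.999 = 0.033749 mol
Divide by the smallest (0.033749 mol): C 2.668, H 2.667, O 1.000
Multiplying each by 3 gives whole numbers: C 8.00, H 8.00, O 3.00

(A) C8H8O3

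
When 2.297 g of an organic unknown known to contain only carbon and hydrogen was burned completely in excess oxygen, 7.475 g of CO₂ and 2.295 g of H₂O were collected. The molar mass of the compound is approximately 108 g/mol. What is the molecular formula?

C8H12

mol C = 7.475 g CO₂ ÷ 44.009 g/mol = 0.16985 mol
mol H = 2 × 2.295 g H₂O ÷ 18.015 g/mol = 0.25479 mol
Divide by the smallest (0.16985 mol): C 1.000, H 1.500
Multiplying each by 2 gives whole numbers: C 2.00, H 3.00
Empirical formula: C2H3
Empirical-formula mass = 27.05 g/mol; 108 ÷ 27.05 ≈ 4, so the molecular formula is C8H12.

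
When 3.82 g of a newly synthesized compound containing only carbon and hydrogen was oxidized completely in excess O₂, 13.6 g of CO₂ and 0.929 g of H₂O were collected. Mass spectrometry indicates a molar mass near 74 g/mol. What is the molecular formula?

C6H2

mol C = 13.6 g CO₂ ÷ 44.009 g/mol = 0.3090 mol
mol H = 2 × 0.929 g H₂O ÷ 18.015 g/mol = 0.1031 mol
Divide by the smallest (0.1031 mol): C 2.996, H 1.000
Empirical formula: C3H
Empirical-formula mass = 37.04 g/mol; 74 ÷ 37.04 ≈ 2, so the molecular formula is C6H2.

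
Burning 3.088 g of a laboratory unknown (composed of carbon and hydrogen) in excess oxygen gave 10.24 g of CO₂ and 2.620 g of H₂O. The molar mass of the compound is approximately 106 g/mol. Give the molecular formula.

mol C = 10.24 g CO₂ ÷ 44.009 g/mol = 0.23268 mol
mol H = 2 × 2.620 g H₂O ÷ 18.015 g/mol = 0.29087 mol
Divide by the smallest (0.23268 mol): C 1.000, H 1.250
Multiplying each by 4 gives whole numbers: C 4.00, H 5.00
Empirical formula: C4H5
Empirical-formula mass = 53.08 g/mol; 106 ÷ 53.08 ≈ 2, so the molecular formula is C8H10.

C8H10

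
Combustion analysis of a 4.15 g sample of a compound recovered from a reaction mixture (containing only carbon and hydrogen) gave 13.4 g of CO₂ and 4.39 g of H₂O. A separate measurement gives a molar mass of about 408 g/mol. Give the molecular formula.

mol C = 13.4 g CO₂ ÷ 44.009 g/mol = 0.3045 mol
mol H = 2 × 4.39 g H₂O ÷ 18.015 g/mol = 0.4874 mol
Divide by the smallest (0.3045 mol): C 1.000, H 1.601
Multiplying each by 5 gives whole numbers: C 5.00, H 8.00
Empirical formula: C5H8
Empirical-formula mass = 68.12 g/mol; 408 ÷ 68.12 ≈ 6, so the molecular formula is C30H48.

C30H48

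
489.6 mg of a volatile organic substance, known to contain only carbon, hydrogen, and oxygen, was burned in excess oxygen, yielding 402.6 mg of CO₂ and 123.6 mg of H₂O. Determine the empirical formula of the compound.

mol C = 0.4026 g CO₂ ÷ 44.009 g/mol = 0.0091481 mol
mol H = 2 × 0.1236 g H₂O ÷ 18.015 g/mol = 0.013722 mol
mass O = 0.4896 − (0.10988 + 0.013832) = 0.36589 g → mol O = 0.36589 ÷ 15.999 = 0.022870 mol
Divide by the smallest (0.0091481 mol): C 1.000, H 1.500, O 2.500
Multiplying each by 2 gives whole numbers: C 2.00, H 3.00, O 5.00

C2H3O5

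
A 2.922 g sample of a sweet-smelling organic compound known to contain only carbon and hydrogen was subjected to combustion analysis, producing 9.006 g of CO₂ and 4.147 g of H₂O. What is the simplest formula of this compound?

mol C = 9.006 g CO₂ ÷ 44.009 g/mol = 0.20464 mol
mol H = 2 × 4.147 g H₂O ÷ 18.015 g/mol = 0.46039 mol
Divide by the smallest (0.20464 mol): C 1.000, H 2.250
Multiplying each by 4 gives whole numbers: C 4.00, H 9.00

C4H9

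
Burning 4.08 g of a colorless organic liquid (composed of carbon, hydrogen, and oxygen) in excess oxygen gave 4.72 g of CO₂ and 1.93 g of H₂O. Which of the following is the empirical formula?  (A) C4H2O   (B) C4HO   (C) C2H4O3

(C) C2H4O3

mol C = 4.72 g CO₂ ÷ 44.009 g/mol = 0.1073 mol
mol H = 2 × 1.93 g H₂O ÷ 18.015 g/mol = 0.2143 mol
mass O = 4.08 − (1.288 + 0.2160) = 2.576 g → mol O = 2.576 ÷ 15.999 = 0.1610 mol
Divide by the smallest (0.1073 mol): C 1.000, H 1.998, O 1.501
Multiplying each by 2 gives whole numbers: C 2.00, H 4.00, O 3.00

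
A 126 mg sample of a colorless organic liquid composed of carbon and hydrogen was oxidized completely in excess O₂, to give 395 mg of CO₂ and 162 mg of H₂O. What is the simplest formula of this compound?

CH2

mol C = 0.395 g CO₂ ÷ 44.009 g/mol = 0.008975 mol
mol H = 2 × 0.162 g H₂O ÷ 18.015 g/mol = 0.01799 mol
Divide by the smallest (0.008975 mol): C 1.000, H 2.004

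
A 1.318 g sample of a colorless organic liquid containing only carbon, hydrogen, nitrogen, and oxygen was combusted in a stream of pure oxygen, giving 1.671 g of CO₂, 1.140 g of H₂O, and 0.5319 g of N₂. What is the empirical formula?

mol C = 1.671 g CO₂ ÷ 44.009 g/mol = 0.037970 mol
mol H = 2 × 1.140 g H₂O ÷ 18.015 g/mol = 0.12656 mol
mol N = 2 × 0.5319 g N₂ ÷ 28.014 g/mol = 0.037974 mol
mass O = 1.318 − (0.45605 + 0.12757 + 0.53190) = 0.20247 g → mol O = 0.20247 ÷ 15.999 = 0.012655 mol
Divide by the smallest (0.012655 mol): C 3.000, H 10.001, N 3.001, O 1.000

C3H10N3O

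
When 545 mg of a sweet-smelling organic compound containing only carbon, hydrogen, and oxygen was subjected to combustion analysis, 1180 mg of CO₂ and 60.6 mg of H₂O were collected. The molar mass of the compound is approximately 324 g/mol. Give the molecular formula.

mol C = 1.18 g CO₂ ÷ 44.009 g/mol = 0.02681 mol
mol H = 2 × 0.0606 g H₂O ÷ 18.015 g/mol = 0.006728 mol
mass O = 0.545 − (0.3220 + 0.006782) = 0.2162 g → mol O = 0.2162 ÷ 15.999 = 0.01351 mol
Divide by the smallest (0.006728 mol): C 3.985, H 1.000, O 2.008
Empirical formula: C4HO2
Empirical-formula mass = 81.05 g/mol; 324 ÷ 81.05 ≈ 4, so the molecular formula is C16H4O8.

C16H4O8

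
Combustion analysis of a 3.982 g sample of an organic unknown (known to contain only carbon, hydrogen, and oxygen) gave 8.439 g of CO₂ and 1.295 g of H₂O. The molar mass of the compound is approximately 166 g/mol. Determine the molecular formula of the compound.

C8H6O4

mol C = 8.439 g CO₂ ÷ 44.009 g/mol = 0.19176 mol
mol H = 2 × 1.295 g H₂O ÷ 18.015 g/mol = 0.14377 mol
mass O = 3.982 − (2.3032 + 0.14492) = 1.5339 g → mol O = 1.5339 ÷ 15.999 = 0.095875 mol
Divide by the smallest (0.095875 mol): C 2.000, H 1.500, O 1.000
Multiplying each by 2 gives whole numbers: C 4.00, H 3.00, O 2.00
Empirical formula: C4H3O2
Empirical-formula mass = 83.07 g/mol; 166 ÷ 83.07 ≈ 2, so the molecular formula is C8H6O4.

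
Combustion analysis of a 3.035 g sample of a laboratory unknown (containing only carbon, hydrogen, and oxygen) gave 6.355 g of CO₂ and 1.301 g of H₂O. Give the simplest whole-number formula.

mol C = 6.355 g CO₂ ÷ 44.009 g/mol = 0.14440 mol
mol H = 2 × 1.301 g H₂O ÷ 18.015 g/mol = 0.14444 mol
mass O = 3.035 − (1.7344 + 0.14559) = 1.1550 g → mol O = 1.1550 ÷ 15.999 = 0.072192 mol
Divide by the smallest (0.072192 mol): C 2.000, H 2.001, O 1.000

C2H2O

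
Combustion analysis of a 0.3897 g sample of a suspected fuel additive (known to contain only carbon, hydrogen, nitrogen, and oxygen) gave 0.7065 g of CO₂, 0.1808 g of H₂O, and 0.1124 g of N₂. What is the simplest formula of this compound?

mol C = 0.7065 g CO₂ ÷ 44.009 g/mol = 0.016054 mol
mol H = 2 × 0.1808 g H₂O ÷ 18.015 g/mol = 0.020072 mol
mol N = 2 × 0.1124 g N₂ ÷ 28.014 g/mol = 0.0080246 mol
mass O = 0.3897 − (0.19282 + 0.020233 + 0.11240) = 0.064248 g → mol O = 0.064248 ÷ 15.999 = 0.0040158 mol
Divide by the smallest (0.0040158 mol): C 3.998, H 4.998, N 1.998, O 1.000

C4H5N2O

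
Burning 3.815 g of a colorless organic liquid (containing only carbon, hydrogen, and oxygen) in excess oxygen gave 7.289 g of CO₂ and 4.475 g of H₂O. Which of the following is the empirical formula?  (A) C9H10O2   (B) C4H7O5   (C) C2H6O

(C) C2H6O

mol C = 7.289 g CO₂ ÷ 44.009 g/mol = 0.16563 mol
mol H = 2 × 4.475 g H₂O ÷ 18.015 g/mol = 0.49681 mol
mass O = 3.815 − (1.9893 + 0.50078) = 1.3249 g → mol O = 1.3249 ÷ 15.999 = 0.082811 mol
Divide by the smallest (0.082811 mol): C 2.000, H 5.999, O 1.000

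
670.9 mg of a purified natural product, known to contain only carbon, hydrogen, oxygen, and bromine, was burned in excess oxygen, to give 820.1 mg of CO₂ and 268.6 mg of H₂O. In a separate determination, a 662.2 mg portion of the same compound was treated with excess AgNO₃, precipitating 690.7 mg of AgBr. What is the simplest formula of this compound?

mol C = 0.8201 g CO₂ ÷ 44.009 g/mol = 0.018635 mol
mol H = 2 × 0.2686 g H₂O ÷ 18.015 g/mol = 0.029820 mol
From the AgBr data: mol Br per gram of compound = (0.6907 ÷ 187.772) ÷ 0.6622 = 0.0055548 mol/g, so in the 0.6709 g combustion sample mol Br = 0.0037267 mol
mass O = 0.6709 − (0.22382 + 0.030058 + 0.29778) = 0.11924 g → mol O = 0.11924 ÷ 15.999 = 0.0074529 mol
Divide by the smallest (0.0037267 mol): C 5.000, H 8.002, Br 1.000, O 2.000

C5H8BrO2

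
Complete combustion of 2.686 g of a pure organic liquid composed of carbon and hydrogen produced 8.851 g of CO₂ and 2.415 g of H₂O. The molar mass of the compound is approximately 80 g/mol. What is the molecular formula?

mol C = 8.851 g CO₂ ÷ 44.009 g/mol = 0.20112 mol
mol H = 2 × 2.415 g H₂O ÷ 18.015 g/mol = 0.26811 mol
Divide by the smallest (0.20112 mol): C 1.000, H 1.333
Multiplying each by 3 gives whole numbers: C 3.00, H 4.00
Empirical formula: C3H4
Empirical-formula mass = 40.06 g/mol; 80 ÷ 40.06 ≈ 2, so the molecular formula is C6H8.

C6H8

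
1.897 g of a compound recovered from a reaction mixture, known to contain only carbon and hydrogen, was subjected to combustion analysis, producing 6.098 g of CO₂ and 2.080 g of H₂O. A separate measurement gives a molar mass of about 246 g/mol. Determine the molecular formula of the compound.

mol C = 6.098 g CO₂ ÷ 44.009 g/mol = 0.13856 mol
mol H = 2 × 2.080 g H₂O ÷ 18.015 g/mol = 0.23092 mol
Divide by the smallest (0.13856 mol): C 1.000, H 1.667
Multiplying each by 3 gives whole numbers: C 3.00, H 5.00
Empirical formula: C3H5
Empirical-formula mass = 41.07 g/mol; 246 ÷ 41.07 ≈ 6, so the molecular formula is C18H30.

C18H30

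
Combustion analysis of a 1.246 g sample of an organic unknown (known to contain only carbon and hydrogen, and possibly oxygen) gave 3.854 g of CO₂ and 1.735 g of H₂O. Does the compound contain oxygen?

mol C = 3.854 g CO₂ ÷ 44.009 g/mol = 0.087573 mol
mol H = 2 × 1.735 g H₂O ÷ 18.015 g/mol = 0.19262 mol
C and H together account for 1.2460 g — essentially the entire 1.246 g sample — so the compound contains no oxygen.

no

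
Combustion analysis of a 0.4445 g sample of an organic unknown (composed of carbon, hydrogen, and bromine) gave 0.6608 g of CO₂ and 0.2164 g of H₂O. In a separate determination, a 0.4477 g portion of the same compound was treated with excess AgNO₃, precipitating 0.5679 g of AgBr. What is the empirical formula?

mol C = 0.6608 g CO₂ ÷ 44.009 g/mol = 0.015015 mol
mol H = 2 × 0.2164 g H₂O ÷ 18.015 g/mol = 0.024024 mol
From the AgBr data: mol Br per gram of compound = (0.5679 ÷ 187.772) ÷ 0.4477 = 0.0067554 mol/g, so in the 0.4445 g combustion sample mol Br = 0.0030028 mol
Divide by the smallest (0.0030028 mol): C 5.000, H 8.001, Br 1.000

C5H8Br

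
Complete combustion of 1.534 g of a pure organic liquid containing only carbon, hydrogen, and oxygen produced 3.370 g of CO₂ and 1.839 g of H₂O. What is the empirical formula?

mol C = 3.370 g CO₂ ÷ 44.009 g/mol = 0.076575 mol
mol H = 2 × 1.839 g H₂O ÷ 18.015 g/mol = 0.20416 mol
mass O = 1.534 − (0.91975 + 0.20580) = 0.40846 g → mol O = 0.40846 ÷ 15.999 = 0.025530 mol
Divide by the smallest (0.025530 mol): C 2.999, H 7.997, O 1.000

C3H8O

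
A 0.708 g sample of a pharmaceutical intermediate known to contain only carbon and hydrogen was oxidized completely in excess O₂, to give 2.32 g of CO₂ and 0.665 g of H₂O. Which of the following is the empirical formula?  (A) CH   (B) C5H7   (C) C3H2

mol C = 2.32 g CO₂ ÷ 44.009 g/mol = 0.05272 mol
mol H = 2 × 0.665 g H₂O ÷ 18.015 g/mol = 0.07383 mol
Divide by the smallest (0.05272 mol): C 1.000, H 1.400
Multiplying each by 5 gives whole numbers: C 5.00, H 7.00

(B) C5H7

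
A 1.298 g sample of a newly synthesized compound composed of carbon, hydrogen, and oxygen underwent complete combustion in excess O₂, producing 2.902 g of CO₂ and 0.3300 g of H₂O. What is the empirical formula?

C9H5O4

mol C = 2.902 g CO₂ ÷ 44.009 g/mol = 0.065941 mol
mol H = 2 × 0.3300 g H₂O ÷ 18.015 g/mol = 0.036636 mol
mass O = 1.298 − (0.79202 + 0.036929) = 0.46905 g → mol O = 0.46905 ÷ 15.999 = 0.029318 mol
Divide by the smallest (0.029318 mol): C 2.249, H 1.250, O 1.000
Multiplying each by 4 gives whole numbers: C 9.00, H 5.00, O 4.00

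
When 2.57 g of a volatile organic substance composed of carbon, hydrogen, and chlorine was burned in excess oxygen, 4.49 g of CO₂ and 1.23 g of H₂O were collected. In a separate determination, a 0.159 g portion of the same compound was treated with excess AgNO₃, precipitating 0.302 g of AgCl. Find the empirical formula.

C3H4Cl

mol C = 4.49 g CO₂ ÷ 44.009 g/mol = 0.1020 mol
mol H = 2 × 1.23 g H₂O ÷ 18.015 g/mol = 0.1366 mol
From the AgCl data: mol Cl per gram of compound = (0.302 ÷ 143.318) ÷ 0.159 = 0.01325 mol/g, so in the 2.57 g combustion sample mol Cl = 0.03406 mol
Divide by the smallest (0.03406 mol): C 2.995, H 4.009, Cl 1.000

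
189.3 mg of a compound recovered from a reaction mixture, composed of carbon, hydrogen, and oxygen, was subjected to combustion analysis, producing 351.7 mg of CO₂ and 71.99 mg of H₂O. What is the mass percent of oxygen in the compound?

mol C = 0.3517 g CO₂ ÷ 44.009 g/mol = 0.0079915 mol
mol H = 2 × 0.07199 g H₂O ÷ 18.015 g/mol = 0.0079922 mol
mass O = 0.1893 − (0.095986 + 0.0080562) = 0.085257 g → mol O = 0.085257 ÷ 15.999 = 0.0053289 mol
mass % O = 0.085257 g ÷ 0.1893 g × 100%

45.04%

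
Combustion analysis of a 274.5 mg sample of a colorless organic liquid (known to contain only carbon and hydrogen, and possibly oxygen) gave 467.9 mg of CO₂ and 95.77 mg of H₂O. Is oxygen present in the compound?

yes

mol C = 0.4679 g CO₂ ÷ 44.009 g/mol = 0.010632 mol
mol H = 2 × 0.09577 g H₂O ÷ 18.015 g/mol = 0.010632 mol
C and H account for only 0.13842 g of the 0.2745 g sample; the remaining 0.13608 g must be oxygen.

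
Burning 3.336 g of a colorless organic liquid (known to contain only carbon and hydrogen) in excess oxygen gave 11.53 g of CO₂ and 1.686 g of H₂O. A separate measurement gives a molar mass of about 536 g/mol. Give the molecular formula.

mol C = 11.53 g CO₂ ÷ 44.009 g/mol = 0.26199 mol
mol H = 2 × 1.686 g H₂O ÷ 18.015 g/mol = 0.18718 mol
Divide by the smallest (0.18718 mol): C 1.400, H 1.000
Multiplying each by 5 gives whole numbers: C 7.00, H 5.00
Empirical formula: C7H5
Empirical-formula mass = 89.12 g/mol; 536 ÷ 89.12 ≈ 6, so the molecular formula is C42H30.

C42H30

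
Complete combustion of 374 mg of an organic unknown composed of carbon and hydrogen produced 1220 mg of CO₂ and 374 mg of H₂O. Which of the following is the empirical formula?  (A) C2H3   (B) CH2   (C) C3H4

mol C = 1.22 g CO₂ ÷ 44.009 g/mol = 0.02772 mol
mol H = 2 × 0.374 g H₂O ÷ 18.015 g/mol = 0.04152 mol
Divide by the smallest (0.02772 mol): C 1.000, H 1.498
Multiplying each by 2 gives whole numbers: C 2.00, H 3.00

(A) C2H3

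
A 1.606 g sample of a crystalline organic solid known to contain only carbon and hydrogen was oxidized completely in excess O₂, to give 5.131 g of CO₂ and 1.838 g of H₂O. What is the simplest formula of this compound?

mol C = 5.131 g CO₂ ÷ 44.009 g/mol = 0.11659 mol
mol H = 2 × 1.838 g H₂O ÷ 18.015 g/mol = 0.20405 mol
Divide by the smallest (0.11659 mol): C 1.000, H 1.750
Multiplying each by 4 gives whole numbers: C 4.00, H 7.00

C4H7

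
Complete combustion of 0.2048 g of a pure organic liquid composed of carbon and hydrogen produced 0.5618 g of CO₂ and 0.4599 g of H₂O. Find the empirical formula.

CH4

mol C = 0.5618 g CO₂ ÷ 44.009 g/mol = 0.012766 mol
mol H = 2 × 0.4599 g H₂O ÷ 18.015 g/mol = 0.051057 mol
Divide by the smallest (0.012766 mol): C 1.000, H 4.000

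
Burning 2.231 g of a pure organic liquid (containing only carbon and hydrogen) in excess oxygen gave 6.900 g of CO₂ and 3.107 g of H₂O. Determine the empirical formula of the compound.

mol C = 6.900 g CO₂ ÷ 44.009 g/mol = 0.15679 mol
mol H = 2 × 3.107 g H₂O ÷ 18.015 g/mol = 0.34493 mol
Divide by the smallest (0.15679 mol): C 1.000, H 2.200
Multiplying each by 5 gives whole numbers: C 5.00, H 11.00

C5H11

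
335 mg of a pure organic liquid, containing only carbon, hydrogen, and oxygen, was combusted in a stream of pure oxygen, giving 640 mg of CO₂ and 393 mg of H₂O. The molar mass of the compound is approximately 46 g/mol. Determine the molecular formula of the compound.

C2H6O

mol C = 0.640 g CO₂ ÷ 44.009 g/mol = 0.01454 mol
mol H = 2 × 0.393 g H₂O ÷ 18.015 g/mol = 0.04363 mol
mass O = 0.335 − (0.1747 + 0.04398) = 0.1164 g → mol O = 0.1164 ÷ 15.999 = 0.007272 mol
Divide by the smallest (0.007272 mol): C 2.000, H 5.999, O 1.000
Empirical formula: C2H6O
Empirical-formula mass = 46.07 g/mol; 46 ÷ 46.07 ≈ 1, so the molecular formula is C2H6O.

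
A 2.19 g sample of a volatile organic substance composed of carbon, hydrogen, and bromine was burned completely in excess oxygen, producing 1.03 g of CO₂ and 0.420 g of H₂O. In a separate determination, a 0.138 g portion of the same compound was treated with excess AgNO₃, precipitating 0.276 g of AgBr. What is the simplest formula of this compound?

CH2Br

mol C = 1.03 g CO₂ ÷ 44.009 g/mol = 0.02340 mol
mol H = 2 × 0.420 g H₂O ÷ 18.015 g/mol = 0.04663 mol
From the AgBr data: mol Br per gram of compound = (0.276 ÷ 187.772) ÷ 0.138 = 0.01065 mol/g, so in the 2.19 g combustion sample mol Br = 0.02333 mol
Divide by the smallest (0.02333 mol): C 1.003, H 1.999, Br 1.000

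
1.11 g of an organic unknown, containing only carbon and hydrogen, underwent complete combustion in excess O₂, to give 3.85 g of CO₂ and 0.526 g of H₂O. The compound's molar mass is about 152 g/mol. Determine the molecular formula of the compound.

C12H8

mol C = 3.85 g CO₂ ÷ 44.009 g/mol = 0.08748 mol
mol H = 2 × 0.526 g H₂O ÷ 18.015 g/mol = 0.05840 mol
Divide by the smallest (0.05840 mol): C 1.498, H 1.000
Multiplying each by 2 gives whole numbers: C 3.00, H 2.00
Empirical formula: C3H2
Empirical-formula mass = 38.05 g/mol; 152 ÷ 38.05 ≈ 4, so the molecular formula is C12H8.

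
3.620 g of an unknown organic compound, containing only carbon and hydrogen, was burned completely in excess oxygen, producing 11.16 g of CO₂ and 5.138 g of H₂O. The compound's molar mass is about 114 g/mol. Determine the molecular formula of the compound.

mol C = 11.16 g CO₂ ÷ 44.009 g/mol = 0.25358 mol
mol H = 2 × 5.138 g H₂O ÷ 18.015 g/mol = 0.57041 mol
Divide by the smallest (0.25358 mol): C 1.000, H 2.249
Multiplying each by 4 gives whole numbers: C 4.00, H 9.00
Empirical formula: C4H9
Empirical-formula mass = 57.12 g/mol; 114 ÷ 57.12 ≈ 2, so the molecular formula is C8H18.

C8H18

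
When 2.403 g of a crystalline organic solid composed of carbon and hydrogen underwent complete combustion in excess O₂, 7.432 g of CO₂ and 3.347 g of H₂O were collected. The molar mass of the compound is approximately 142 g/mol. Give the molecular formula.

mol C = 7.432 g CO₂ ÷ 44.009 g/mol = 0.16887 mol
mol H = 2 × 3.347 g H₂O ÷ 18.015 g/mol = 0.37158 mol
Divide by the smallest (0.16887 mol): C 1.000, H 2.200
Multiplying each by 5 gives whole numbers: C 5.00, H 11.00
Empirical formula: C5H11
Empirical-formula mass = 71.14 g/mol; 142 ÷ 71.14 ≈ 2, so the molecular formula is C10H22.

C10H22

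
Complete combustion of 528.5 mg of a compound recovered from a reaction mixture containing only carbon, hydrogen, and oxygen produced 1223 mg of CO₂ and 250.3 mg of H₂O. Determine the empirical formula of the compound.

mol C = 1.223 g CO₂ ÷ 44.009 g/mol = 0.027790 mol
mol H = 2 × 0.2503 g H₂O ÷ 18.015 g/mol = 0.027788 mol
mass O = 0.5285 − (0.33378 + 0.028010) = 0.16671 g → mol O = 0.16671 ÷ 15.999 = 0.010420 mol
Divide by the smallest (0.010420 mol): C 2.667, H 2.667, O 1.000
Multiplying each by 3 gives whole numbers: C 8.00, H 8.00, O 3.00

C8H8O3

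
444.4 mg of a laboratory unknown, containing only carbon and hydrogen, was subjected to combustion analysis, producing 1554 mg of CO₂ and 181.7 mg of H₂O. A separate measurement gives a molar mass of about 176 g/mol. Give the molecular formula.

mol C = 1.554 g CO₂ ÷ 44.009 g/mol = 0.035311 mol
mol H = 2 × 0.1817 g H₂O ÷ 18.015 g/mol = 0.020172 mol
Divide by the smallest (0.020172 mol): C 1.750, H 1.000
Multiplying each by 4 gives whole numbers: C 7.00, H 4.00
Empirical formula: C7H4
Empirical-formula mass = 88.11 g/mol; 176 ÷ 88.11 ≈ 2, so the molecular formula is C14H8.

C14H8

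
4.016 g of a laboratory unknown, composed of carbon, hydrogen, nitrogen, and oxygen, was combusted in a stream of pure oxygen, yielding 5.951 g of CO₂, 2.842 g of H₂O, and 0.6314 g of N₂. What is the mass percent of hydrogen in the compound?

7.92%

mol C = 5.951 g CO₂ ÷ 44.009 g/mol = 0.13522 mol
mol H = 2 × 2.842 g H₂O ÷ 18.015 g/mol = 0.31551 mol
mol N = 2 × 0.6314 g N₂ ÷ 28.014 g/mol = 0.045077 mol
mass O = 4.016 − (1.6242 + 0.31804 + 0.63140) = 1.4424 g → mol O = 1.4424 ÷ 15.999 = 0.090156 mol
mass % H = 0.31804 g ÷ 4.016 g × 100%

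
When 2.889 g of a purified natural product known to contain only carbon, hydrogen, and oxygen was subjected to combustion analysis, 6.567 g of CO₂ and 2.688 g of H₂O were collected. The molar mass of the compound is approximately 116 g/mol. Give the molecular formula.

C6H12O2

mol C = 6.567 g CO₂ ÷ 44.009 g/mol = 0.14922 mol
mol H = 2 × 2.688 g H₂O ÷ 18.015 g/mol = 0.29842 mol
mass O = 2.889 − (1.7923 + 0.30081) = 0.79592 g → mol O = 0.79592 ÷ 15.999 = 0.049748 mol
Divide by the smallest (0.049748 mol): C 3.000, H 5.999, O 1.000
Empirical formula: C3H6O
Empirical-formula mass = 58.08 g/mol; 116 ÷ 58.08 ≈ 2, so the molecular formula is C6H12O2.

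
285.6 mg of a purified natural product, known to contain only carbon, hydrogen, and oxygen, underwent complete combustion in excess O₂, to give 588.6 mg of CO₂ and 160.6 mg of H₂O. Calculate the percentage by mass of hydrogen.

6.29%

mol C = 0.5886 g CO₂ ÷ 44.009 g/mol = 0.013375 mol
mol H = 2 × 0.1606 g H₂O ÷ 18.015 g/mol = 0.017830 mol
mass O = 0.2856 − (0.16064 + 0.017972) = 0.10699 g → mol O = 0.10699 ÷ 15.999 = 0.0066871 mol
mass % H = 0.017972 g ÷ 0.2856 g × 100%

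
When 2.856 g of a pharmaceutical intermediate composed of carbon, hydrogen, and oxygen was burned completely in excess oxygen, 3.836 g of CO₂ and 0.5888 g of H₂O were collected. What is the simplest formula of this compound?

mol C = 3.836 g CO₂ ÷ 44.009 g/mol = 0.087164 mol
mol H = 2 × 0.5888 g H₂O ÷ 18.015 g/mol = 0.065368 mol
mass O = 2.856 − (1.0469 + 0.065891) = 1.7432 g → mol O = 1.7432 ÷ 15.999 = 0.10896 mol
Divide by the smallest (0.065368 mol): C 1.333, H 1.000, O 1.667
Multiplying each by 3 gives whole numbers: C 4.00, H 3.00, O 5.00

C4H3O5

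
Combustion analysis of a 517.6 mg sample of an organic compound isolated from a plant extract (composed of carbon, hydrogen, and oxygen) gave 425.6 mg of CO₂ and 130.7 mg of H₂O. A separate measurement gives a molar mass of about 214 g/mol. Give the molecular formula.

C4H6O10

mol C = 0.4256 g CO₂ ÷ 44.009 g/mol = 0.0096707 mol
mol H = 2 × 0.1307 g H₂O ÷ 18.015 g/mol = 0.014510 mol
mass O = 0.5176 − (0.11616 + 0.014626) = 0.38682 g → mol O = 0.38682 ÷ 15.999 = 0.024178 mol
Divide by the smallest (0.0096707 mol): C 1.000, H 1.500, O 2.500
Multiplying each by 2 gives whole numbers: C 2.00, H 3.00, O 5.00
Empirical formula: C2H3O5
Empirical-formula mass = 107.04 g/mol; 214 ÷ 107.04 ≈ 2, so the molecular formula is C4H6O10.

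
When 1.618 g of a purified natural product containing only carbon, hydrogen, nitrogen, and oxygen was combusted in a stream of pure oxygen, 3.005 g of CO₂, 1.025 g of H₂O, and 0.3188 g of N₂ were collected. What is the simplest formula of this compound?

C3H5NO

mol C = 3.005 g CO₂ ÷ 44.009 g/mol = 0.068281 mol
mol H = 2 × 1.025 g H₂O ÷ 18.015 g/mol = 0.11379 mol
mol N = 2 × 0.3188 g N₂ ÷ 28.014 g/mol = 0.022760 mol
mass O = 1.618 − (0.82013 + 0.11470 + 0.31880) = 0.36437 g → mol O = 0.36437 ÷ 15.999 = 0.022774 mol
Divide by the smallest (0.022760 mol): C 3.000, H 5.000, N 1.000, O 1.001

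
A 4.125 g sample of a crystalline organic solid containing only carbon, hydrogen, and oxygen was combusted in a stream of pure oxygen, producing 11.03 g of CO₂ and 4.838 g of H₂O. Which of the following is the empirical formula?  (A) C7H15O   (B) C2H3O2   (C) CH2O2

mol C = 11.03 g CO₂ ÷ 44.009 g/mol = 0.25063 mol
mol H = 2 × 4.838 g H₂O ÷ 18.015 g/mol = 0.53711 mol
mass O = 4.125 − (3.0103 + 0.54140) = 0.57327 g → mol O = 0.57327 ÷ 15.999 = 0.035832 mol
Divide by the smallest (0.035832 mol): C 6.995, H 14.990, O 1.000

(A) C7H15O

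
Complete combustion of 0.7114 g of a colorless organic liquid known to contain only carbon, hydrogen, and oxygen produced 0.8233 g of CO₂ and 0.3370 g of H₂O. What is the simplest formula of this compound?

C2H4O3

mol C = 0.8233 g CO₂ ÷ 44.009 g/mol = 0.018708 mol
mol H = 2 × 0.3370 g H₂O ÷ 18.015 g/mol = 0.037413 mol
mass O = 0.7114 − (0.22470 + 0.037713) = 0.44899 g → mol O = 0.44899 ÷ 15.999 = 0.028064 mol
Divide by the smallest (0.018708 mol): C 1.000, H 2.000, O 1.500
Multiplying each by 2 gives whole numbers: C 2.00, H 4.00, O 3.00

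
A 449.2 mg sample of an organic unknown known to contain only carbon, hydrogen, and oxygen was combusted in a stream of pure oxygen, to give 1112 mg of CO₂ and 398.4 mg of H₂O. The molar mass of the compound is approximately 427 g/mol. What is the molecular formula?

C24H42O6

mol C = 1.112 g CO₂ ÷ 44.009 g/mol = 0.025268 mol
mol H = 2 × 0.3984 g H₂O ÷ 18.015 g/mol = 0.044230 mol
mass O = 0.4492 − (0.30349 + 0.044584) = 0.10113 g → mol O = 0.10113 ÷ 15.999 = 0.0063209 mol
Divide by the smallest (0.0063209 mol): C 3.997, H 6.997, O 1.000
Empirical formula: C4H7O
Empirical-formula mass = 71.10 g/mol; 427 ÷ 71.10 ≈ 6, so the molecular formula is C24H42O6.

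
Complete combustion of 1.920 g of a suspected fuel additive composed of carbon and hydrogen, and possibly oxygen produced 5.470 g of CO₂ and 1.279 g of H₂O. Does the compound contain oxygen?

yes

mol C = 5.470 g CO₂ ÷ 44.009 g/mol = 0.12429 mol
mol H = 2 × 1.279 g H₂O ÷ 18.015 g/mol = 0.14199 mol
C and H account for only 1.6360 g of the 1.920 g sample; the remaining 0.28399 g must be oxygen.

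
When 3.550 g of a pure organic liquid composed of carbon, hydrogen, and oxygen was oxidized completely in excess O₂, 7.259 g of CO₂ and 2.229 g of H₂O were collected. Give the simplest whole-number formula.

C2H3O

mol C = 7.259 g CO₂ ÷ 44.009 g/mol = 0.16494 mol
mol H = 2 × 2.229 g H₂O ÷ 18.015 g/mol = 0.24746 mol
mass O = 3.550 − (1.9811 + 0.24944) = 1.3194 g → mol O = 1.3194 ÷ 15.999 = 0.082469 mol
Divide by the smallest (0.082469 mol): C 2.000, H 3.001, O 1.000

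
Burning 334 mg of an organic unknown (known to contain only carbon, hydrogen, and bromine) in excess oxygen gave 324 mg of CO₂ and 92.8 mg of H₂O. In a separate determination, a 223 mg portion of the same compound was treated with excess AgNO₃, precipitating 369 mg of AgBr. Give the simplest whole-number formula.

mol C = 0.324 g CO₂ ÷ 44.009 g/mol = 0.007362 mol
mol H = 2 × 0.0928 g H₂O ÷ 18.015 g/mol = 0.01030 mol
From the AgBr data: mol Br per gram of compound = (0.369 ÷ 187.772) ÷ 0.223 = 0.008812 mol/g, so in the 0.334 g combustion sample mol Br = 0.002943 mol
Divide by the smallest (0.002943 mol): C 2.501, H 3.500, Br 1.000
Multiplying each by 2 gives whole numbers: C 5.00, H 7.00, Br 2.00

C5H7Br2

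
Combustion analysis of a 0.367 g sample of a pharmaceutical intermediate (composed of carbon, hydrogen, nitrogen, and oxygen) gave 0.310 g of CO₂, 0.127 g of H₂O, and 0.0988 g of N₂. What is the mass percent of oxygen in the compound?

mol C = 0.310 g CO₂ ÷ 44.009 g/mol = 0.007044 mol
mol H = 2 × 0.127 g H₂O ÷ 18.015 g/mol = 0.01410 mol
mol N = 2 × 0.0988 g N₂ ÷ 28.014 g/mol = 0.007054 mol
mass O = 0.367 − (0.08461 + 0.01421 + 0.09880) = 0.1694 g → mol O = 0.1694 ÷ 15.999 = 0.01059 mol
mass % O = 0.1694 g ÷ 0.367 g × 100%

46.2%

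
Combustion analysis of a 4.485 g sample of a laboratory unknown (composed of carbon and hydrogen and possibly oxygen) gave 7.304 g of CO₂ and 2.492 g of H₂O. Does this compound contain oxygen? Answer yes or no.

yes

mol C = 7.304 g CO₂ ÷ 44.009 g/mol = 0.16597 mol
mol H = 2 × 2.492 g H₂O ÷ 18.015 g/mol = 0.27666 mol
C and H account for only 2.2723 g of the 4.485 g sample; the remaining 2.2127 g must be oxygen.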